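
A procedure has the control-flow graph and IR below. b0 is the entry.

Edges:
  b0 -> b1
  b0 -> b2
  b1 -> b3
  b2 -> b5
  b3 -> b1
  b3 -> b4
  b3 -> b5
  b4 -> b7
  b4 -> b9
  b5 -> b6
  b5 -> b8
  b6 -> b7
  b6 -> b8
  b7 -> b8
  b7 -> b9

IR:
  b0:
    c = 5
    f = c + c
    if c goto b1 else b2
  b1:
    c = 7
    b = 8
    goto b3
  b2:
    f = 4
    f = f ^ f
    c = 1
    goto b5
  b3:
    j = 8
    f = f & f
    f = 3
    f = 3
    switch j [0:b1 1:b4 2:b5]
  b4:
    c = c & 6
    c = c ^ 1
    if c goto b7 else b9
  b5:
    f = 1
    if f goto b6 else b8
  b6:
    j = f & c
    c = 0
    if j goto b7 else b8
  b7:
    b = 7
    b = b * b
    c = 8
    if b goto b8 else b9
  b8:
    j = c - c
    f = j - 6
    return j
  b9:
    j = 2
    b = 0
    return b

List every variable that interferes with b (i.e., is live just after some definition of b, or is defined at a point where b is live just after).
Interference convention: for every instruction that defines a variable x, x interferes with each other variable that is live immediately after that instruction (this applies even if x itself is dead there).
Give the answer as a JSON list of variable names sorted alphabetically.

def/use:
  b0 def {c,f} use ∅
  b1 def {b,c} use ∅
  b2 def {c,f} use ∅
  b3 def {f,j} use {f}
  b4 def {c} use {c}
  b5 def {f} use ∅
  b6 def {c,j} use {c,f}
  b7 def {b,c} use ∅
  b8 def {f,j} use {c}
  b9 def {b,j} use ∅

Liveness:
  b0: in=∅ out={f}
  b1: in={f} out={c,f}
  b2: in=∅ out={c}
  b3: in={c,f} out={c,f}
  b4: in={c} out=∅
  b5: in={c} out={c,f}
  b6: in={c,f} out={c}
  b7: in=∅ out={c}
  b8: in={c} out=∅
  b9: in=∅ out=∅

Conflict graph:
  b↔{c,f}
  c↔{b,f,j}
  f↔{b,c,j}
  j↔{c,f}

N(b) = ["c", "f"]

Answer: ["c", "f"]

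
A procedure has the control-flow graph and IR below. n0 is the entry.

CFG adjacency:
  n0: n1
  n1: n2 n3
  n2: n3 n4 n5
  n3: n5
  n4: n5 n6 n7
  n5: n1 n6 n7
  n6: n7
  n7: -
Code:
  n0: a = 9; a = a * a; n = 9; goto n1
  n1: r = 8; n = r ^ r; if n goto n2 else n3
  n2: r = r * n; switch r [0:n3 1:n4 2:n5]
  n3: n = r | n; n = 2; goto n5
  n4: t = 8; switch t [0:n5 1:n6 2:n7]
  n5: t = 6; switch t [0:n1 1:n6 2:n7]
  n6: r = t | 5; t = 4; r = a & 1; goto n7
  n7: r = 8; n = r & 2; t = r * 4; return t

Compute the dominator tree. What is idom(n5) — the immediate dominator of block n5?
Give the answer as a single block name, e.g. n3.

idom tree: n1←n0 n2←n1 n3←n1 n4←n2 n5←n1 n6←n1 n7←n1
Join-block Dom:
  n1: preds {n0,n5}: {n0} ∩ {n0,n1,n5} = {n0}; idom=n0
  n3: preds {n1,n2}: {n0,n1} ∩ {n0,n1,n2} = {n0,n1}; idom=n1
  n5: preds {n2,n3,n4}: {n0,n1,n2} ∩ {n0,n1,n3} ∩ {n0,n1,n2,n4} = {n0,n1}; idom=n1
  n6: preds {n4,n5}: {n0,n1,n2,n4} ∩ {n0,n1,n5} = {n0,n1}; idom=n1
  n7: preds {n4,n5,n6}: {n0,n1,n2,n4} ∩ {n0,n1,n5} ∩ {n0,n1,n6} = {n0,n1}; idom=n1

idom(n5) = n1

Answer: n1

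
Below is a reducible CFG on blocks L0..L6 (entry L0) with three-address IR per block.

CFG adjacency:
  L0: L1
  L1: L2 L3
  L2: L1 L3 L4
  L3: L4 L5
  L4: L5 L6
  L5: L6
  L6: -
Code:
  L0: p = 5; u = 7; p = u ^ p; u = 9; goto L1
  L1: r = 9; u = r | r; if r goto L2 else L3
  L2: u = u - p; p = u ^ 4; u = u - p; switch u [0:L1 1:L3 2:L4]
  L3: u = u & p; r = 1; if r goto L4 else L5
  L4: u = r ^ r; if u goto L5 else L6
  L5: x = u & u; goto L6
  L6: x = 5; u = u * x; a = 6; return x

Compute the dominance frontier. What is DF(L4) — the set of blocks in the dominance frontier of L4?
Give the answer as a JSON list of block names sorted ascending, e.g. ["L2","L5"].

idom tree: L1←L0 L2←L1 L3←L1 L4←L1 L5←L1 L6←L1
Dom∩ at merges:
  L1: preds {L0,L2}: {L0} ∩ {L0,L1,L2} = {L0}; idom=L0
  L3: preds {L1,L2}: {L0,L1} ∩ {L0,L1,L2} = {L0,L1}; idom=L1
  L4: preds {L2,L3}: {L0,L1,L2} ∩ {L0,L1,L3} = {L0,L1}; idom=L1
  L5: preds {L3,L4}: {L0,L1,L3} ∩ {L0,L1,L4} = {L0,L1}; idom=L1
  L6: preds {L4,L5}: {L0,L1,L4} ∩ {L0,L1,L5} = {L0,L1}; idom=L1

DF walk-up:
  join L1 pred L0: · stop@L0
  join L1 pred L2: L2→L1 stop@L0
  join L3 pred L1: · stop@L1
  join L3 pred L2: L2 stop@L1
  join L4 pred L2: L2 stop@L1
  join L4 pred L3: L3 stop@L1
  join L5 pred L3: L3 stop@L1
  join L5 pred L4: L4 stop@L1
  join L6 pred L4: L4 stop@L1
  join L6 pred L5: L5 stop@L1
  L0 → ∅
  L1 → {L1}
  L2 → {L1,L3,L4}
  L3 → {L4,L5}
  L4 → {L5,L6}
  L5 → {L6}
  L6 → ∅

DF(L4) = ["L5", "L6"]

Answer: ["L5", "L6"]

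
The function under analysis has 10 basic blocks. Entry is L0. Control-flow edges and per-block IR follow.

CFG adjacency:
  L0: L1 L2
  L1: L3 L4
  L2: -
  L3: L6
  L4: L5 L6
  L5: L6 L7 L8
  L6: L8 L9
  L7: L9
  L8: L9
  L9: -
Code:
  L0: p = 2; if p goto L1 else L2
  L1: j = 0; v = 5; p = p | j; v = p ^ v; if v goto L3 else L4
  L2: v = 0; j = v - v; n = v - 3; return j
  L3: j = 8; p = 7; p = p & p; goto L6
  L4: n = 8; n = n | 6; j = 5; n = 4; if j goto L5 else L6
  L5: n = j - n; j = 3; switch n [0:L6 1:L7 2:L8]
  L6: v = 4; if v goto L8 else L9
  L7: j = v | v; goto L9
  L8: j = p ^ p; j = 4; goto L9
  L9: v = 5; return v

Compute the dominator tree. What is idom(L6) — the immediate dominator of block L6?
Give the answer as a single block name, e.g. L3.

idom tree: L1←L0 L2←L0 L3←L1 L4←L1 L5←L4 L6←L1 L7←L5 L8←L1 L9←L1
Dom at joins:
  L6: preds {L3,L4,L5}: {L0,L1,L3} ∩ {L0,L1,L4} ∩ {L0,L1,L4,L5} = {L0,L1}; idom=L1
  L8: preds {L5,L6}: {L0,L1,L4,L5} ∩ {L0,L1,L6} = {L0,L1}; idom=L1
  L9: preds {L6,L7,L8}: {L0,L1,L6} ∩ {L0,L1,L4,L5,L7} ∩ {L0,L1,L8} = {L0,L1}; idom=L1

idom(L6) = L1

Answer: L1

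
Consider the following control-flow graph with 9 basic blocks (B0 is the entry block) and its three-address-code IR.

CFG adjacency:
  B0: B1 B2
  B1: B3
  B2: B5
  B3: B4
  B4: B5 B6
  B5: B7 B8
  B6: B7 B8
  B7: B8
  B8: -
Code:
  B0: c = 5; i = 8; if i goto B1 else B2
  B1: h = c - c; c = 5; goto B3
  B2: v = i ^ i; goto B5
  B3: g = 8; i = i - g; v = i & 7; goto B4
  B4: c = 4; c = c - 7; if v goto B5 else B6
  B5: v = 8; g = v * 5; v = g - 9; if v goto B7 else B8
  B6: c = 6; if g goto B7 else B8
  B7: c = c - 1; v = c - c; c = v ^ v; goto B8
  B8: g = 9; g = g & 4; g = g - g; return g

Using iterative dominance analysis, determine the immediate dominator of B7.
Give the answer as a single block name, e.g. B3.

idom tree: B1←B0 B2←B0 B3←B1 B4←B3 B5←B0 B6←B4 B7←B0 B8←B0
Dom at joins:
  B5: preds {B2,B4}: {B0,B2} ∩ {B0,B1,B3,B4} = {B0}; idom=B0
  B7: preds {B5,B6}: {B0,B5} ∩ {B0,B1,B3,B4,B6} = {B0}; idom=B0
  B8: preds {B5,B6,B7}: {B0,B5} ∩ {B0,B1,B3,B4,B6} ∩ {B0,B7} = {B0}; idom=B0

idom(B7) = B0

Answer: B0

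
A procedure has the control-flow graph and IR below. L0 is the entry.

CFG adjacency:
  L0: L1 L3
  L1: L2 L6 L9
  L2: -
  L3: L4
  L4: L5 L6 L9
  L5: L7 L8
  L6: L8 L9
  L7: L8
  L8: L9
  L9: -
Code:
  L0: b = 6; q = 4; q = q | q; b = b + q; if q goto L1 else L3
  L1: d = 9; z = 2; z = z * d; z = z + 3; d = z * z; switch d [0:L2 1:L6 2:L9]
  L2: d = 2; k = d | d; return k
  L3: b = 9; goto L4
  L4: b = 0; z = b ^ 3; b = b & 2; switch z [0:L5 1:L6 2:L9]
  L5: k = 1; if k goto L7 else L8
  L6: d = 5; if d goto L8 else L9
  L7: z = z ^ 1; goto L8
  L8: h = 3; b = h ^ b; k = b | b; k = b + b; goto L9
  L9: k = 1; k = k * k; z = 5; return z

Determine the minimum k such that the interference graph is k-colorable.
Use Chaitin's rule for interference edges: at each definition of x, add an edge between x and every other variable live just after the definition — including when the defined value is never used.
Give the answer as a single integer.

Answer: 3

Working:
def/use:
  L0 def {b,q} use ∅
  L1 def {d,z} use ∅
  L2 def {d,k} use ∅
  L3 def {b} use ∅
  L4 def {b,z} use ∅
  L5 def {k} use ∅
  L6 def {d} use ∅
  L7 def {z} use {z}
  L8 def {b,h,k} use {b}
  L9 def {k,z} use ∅

Live sets:
  live L0: ∅→{b}
  live L1: {b}→{b}
  live L2: ∅→∅
  live L3: ∅→∅
  live L4: ∅→{b,z}
  live L5: {b,z}→{b,z}
  live L6: {b}→{b}
  live L7: {b,z}→{b}
  live L8: {b}→∅
  live L9: ∅→∅

Conflict graph:
  b↔{d,h,k,q,z}
  d↔{b,z}
  h↔{b}
  k↔{b,z}
  q↔{b}
  z↔{b,d,k}

Chromatic number:
  clique {b,d,z} ⇒ need ≥ 3
  assign b→R0 d→R2 h→R1 k→R2 q→R1 z→R1 — no edge inside a register ⇒ χ ≤ 3
  χ = 3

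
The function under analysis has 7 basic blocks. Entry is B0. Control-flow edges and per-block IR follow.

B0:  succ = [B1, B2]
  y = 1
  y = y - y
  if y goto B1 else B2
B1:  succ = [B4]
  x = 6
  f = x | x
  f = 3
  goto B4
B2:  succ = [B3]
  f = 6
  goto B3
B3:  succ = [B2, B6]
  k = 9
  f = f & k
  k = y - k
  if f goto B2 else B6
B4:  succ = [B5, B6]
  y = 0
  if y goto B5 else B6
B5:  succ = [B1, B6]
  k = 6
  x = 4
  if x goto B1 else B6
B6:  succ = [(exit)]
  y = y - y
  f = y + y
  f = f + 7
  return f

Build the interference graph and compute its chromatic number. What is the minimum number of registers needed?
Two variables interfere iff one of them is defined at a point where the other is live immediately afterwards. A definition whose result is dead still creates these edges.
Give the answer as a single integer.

def/use:
  B0: {y} / ∅
  B1: {f,x} / ∅
  B2: {f} / ∅
  B3: {f,k} / {f,y}
  B4: {y} / ∅
  B5: {k,x} / ∅
  B6: {f,y} / {y}

Liveness:
  B0: in=∅ out={y}
  B1: in=∅ out=∅
  B2: in={y} out={f,y}
  B3: in={f,y} out={y}
  B4: in=∅ out={y}
  B5: in={y} out={y}
  B6: in={y} out=∅

Interfere edges:
  f — {k,y}
  k — {f,y}
  x — {y}
  y — {f,k,x}

Registers:
  lower bound: {f,k,y} mutually conflict ⇒ χ ≥ 3
  3-colouring: c0={y}  c1={f,x}  c2={k}
  χ = 3

Answer: 3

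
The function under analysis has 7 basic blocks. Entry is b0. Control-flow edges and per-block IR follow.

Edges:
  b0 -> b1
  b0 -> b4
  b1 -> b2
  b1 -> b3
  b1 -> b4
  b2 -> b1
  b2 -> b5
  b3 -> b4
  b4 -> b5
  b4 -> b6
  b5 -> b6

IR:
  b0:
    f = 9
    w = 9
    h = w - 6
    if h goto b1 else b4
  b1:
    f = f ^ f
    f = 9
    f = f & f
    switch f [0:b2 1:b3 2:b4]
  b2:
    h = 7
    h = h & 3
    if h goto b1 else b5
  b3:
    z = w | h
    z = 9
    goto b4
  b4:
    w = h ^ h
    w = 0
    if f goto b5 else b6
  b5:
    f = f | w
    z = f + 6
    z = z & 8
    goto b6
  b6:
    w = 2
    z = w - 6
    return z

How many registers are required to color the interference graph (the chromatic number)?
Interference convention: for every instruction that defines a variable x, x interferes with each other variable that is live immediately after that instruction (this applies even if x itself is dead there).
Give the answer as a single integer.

def/use:
  b0 def {f,h,w} use ∅
  b1 def {f} use {f}
  b2 def {h} use ∅
  b3 def {z} use {h,w}
  b4 def {w} use {f,h}
  b5 def {f,z} use {f,w}
  b6 def {w,z} use ∅

Backward fixpoint:
  b0 li=∅ lo={f,h,w}
  b1 li={f,h,w} lo={f,h,w}
  b2 li={f,w} lo={f,h,w}
  b3 li={f,h,w} lo={f,h}
  b4 li={f,h} lo={f,w}
  b5 li={f,w} lo=∅
  b6 li=∅ lo=∅

Conflict graph:
  f: {h,w,z}
  h: {f,w,z}
  w: {f,h}
  z: {f,h}

Colouring:
  {f,h,w} pairwise interfere (3-clique) ⇒ χ ≥ 3
  assign f→r0 h→r1 w→r2 z→r2 — no edge inside a register ⇒ χ ≤ 3
  χ = 3

Answer: 3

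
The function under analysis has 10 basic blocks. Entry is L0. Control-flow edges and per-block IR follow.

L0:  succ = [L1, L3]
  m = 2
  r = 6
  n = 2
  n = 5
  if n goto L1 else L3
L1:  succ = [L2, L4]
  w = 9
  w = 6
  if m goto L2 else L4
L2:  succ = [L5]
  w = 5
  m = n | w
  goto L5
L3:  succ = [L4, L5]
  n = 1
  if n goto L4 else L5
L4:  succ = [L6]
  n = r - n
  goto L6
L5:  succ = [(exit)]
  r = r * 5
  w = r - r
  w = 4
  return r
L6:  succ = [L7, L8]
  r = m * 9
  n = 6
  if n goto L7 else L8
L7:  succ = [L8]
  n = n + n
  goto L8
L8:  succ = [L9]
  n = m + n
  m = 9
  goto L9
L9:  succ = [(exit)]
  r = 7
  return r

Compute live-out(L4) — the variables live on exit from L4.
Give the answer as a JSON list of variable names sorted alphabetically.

Answer: ["m"]

Working:
def/use:
  L0: {m,n,r} / ∅
  L1: {w} / {m}
  L2: {m,w} / {n}
  L3: {n} / ∅
  L4: {n} / {n,r}
  L5: {r,w} / {r}
  L6: {n,r} / {m}
  L7: {n} / {n}
  L8: {m,n} / {m,n}
  L9: {r} / ∅

Backward fixpoint:
  L0 li=∅ lo={m,n,r}
  L1 li={m,n,r} lo={m,n,r}
  L2 li={n,r} lo={r}
  L3 li={m,r} lo={m,n,r}
  L4 li={m,n,r} lo={m}
  L5 li={r} lo=∅
  L6 li={m} lo={m,n}
  L7 li={m,n} lo={m,n}
  L8 li={m,n} lo=∅
  L9 li=∅ lo=∅

live-out(L4) = ["m"]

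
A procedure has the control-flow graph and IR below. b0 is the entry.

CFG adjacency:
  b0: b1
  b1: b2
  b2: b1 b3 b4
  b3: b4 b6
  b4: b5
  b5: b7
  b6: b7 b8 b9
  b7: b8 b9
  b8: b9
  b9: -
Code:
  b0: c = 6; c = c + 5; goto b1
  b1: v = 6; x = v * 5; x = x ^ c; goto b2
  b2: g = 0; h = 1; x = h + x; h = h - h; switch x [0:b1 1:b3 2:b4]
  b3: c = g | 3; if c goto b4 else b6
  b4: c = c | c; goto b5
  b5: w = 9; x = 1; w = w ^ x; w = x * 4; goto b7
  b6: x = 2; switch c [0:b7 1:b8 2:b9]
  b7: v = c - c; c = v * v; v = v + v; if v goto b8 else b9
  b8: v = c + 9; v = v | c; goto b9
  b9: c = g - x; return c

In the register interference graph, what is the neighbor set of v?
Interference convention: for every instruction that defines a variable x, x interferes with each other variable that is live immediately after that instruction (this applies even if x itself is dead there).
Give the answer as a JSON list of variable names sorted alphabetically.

Answer: ["c", "g", "x"]

Derivation:
Per-block:
  b0: {c} / ∅
  b1: {v,x} / {c}
  b2: {g,h,x} / {x}
  b3: {c} / {g}
  b4: {c} / {c}
  b5: {w,x} / ∅
  b6: {x} / {c}
  b7: {c,v} / {c}
  b8: {v} / {c}
  b9: {c} / {g,x}

Live sets:
  b0: in=∅ out={c}
  b1: in={c} out={c,x}
  b2: in={c,x} out={c,g}
  b3: in={g} out={c,g}
  b4: in={c,g} out={c,g}
  b5: in={c,g} out={c,g,x}
  b6: in={c,g} out={c,g,x}
  b7: in={c,g,x} out={c,g,x}
  b8: in={c,g,x} out={g,x}
  b9: in={g,x} out=∅

Interference:
  c — {g,h,v,w,x}
  g — {c,h,v,w,x}
  h — {c,g,x}
  v — {c,g,x}
  w — {c,g,x}
  x — {c,g,h,v,w}

N(v) = ["c", "g", "x"]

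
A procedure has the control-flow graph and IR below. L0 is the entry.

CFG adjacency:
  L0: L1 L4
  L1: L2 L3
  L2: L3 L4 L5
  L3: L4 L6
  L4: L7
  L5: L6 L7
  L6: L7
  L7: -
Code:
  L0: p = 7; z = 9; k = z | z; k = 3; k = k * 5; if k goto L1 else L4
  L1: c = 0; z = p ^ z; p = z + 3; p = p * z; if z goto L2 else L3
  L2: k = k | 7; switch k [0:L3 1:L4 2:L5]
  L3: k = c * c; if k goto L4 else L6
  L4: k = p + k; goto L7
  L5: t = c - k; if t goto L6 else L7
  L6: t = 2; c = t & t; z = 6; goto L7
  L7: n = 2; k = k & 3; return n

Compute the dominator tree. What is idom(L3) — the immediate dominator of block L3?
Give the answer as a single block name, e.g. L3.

Answer: L1

Derivation:
idom tree: L1←L0 L2←L1 L3←L1 L4←L0 L5←L2 L6←L1 L7←L0
Dom∩ at merges:
  L3: preds {L1,L2}: {L0,L1} ∩ {L0,L1,L2} = {L0,L1}; idom=L1
  L4: preds {L0,L2,L3}: {L0} ∩ {L0,L1,L2} ∩ {L0,L1,L3} = {L0}; idom=L0
  L6: preds {L3,L5}: {L0,L1,L3} ∩ {L0,L1,L2,L5} = {L0,L1}; idom=L1
  L7: preds {L4,L5,L6}: {L0,L4} ∩ {L0,L1,L2,L5} ∩ {L0,L1,L6} = {L0}; idom=L0

idom(L3) = L1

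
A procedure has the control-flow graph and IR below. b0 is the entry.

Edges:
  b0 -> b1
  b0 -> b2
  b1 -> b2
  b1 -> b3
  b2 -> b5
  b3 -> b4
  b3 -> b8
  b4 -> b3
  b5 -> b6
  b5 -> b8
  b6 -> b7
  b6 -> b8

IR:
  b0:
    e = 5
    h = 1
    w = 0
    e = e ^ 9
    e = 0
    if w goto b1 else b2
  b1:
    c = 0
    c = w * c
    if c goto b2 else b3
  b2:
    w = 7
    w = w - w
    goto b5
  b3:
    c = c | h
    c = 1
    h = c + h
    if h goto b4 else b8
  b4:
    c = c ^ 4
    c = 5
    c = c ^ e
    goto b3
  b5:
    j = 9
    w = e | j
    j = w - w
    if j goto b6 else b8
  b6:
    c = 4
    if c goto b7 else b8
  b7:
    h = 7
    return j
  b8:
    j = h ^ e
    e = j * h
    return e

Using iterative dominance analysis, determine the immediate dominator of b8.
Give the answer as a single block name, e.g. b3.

idom tree: b1←b0 b2←b0 b3←b1 b4←b3 b5←b2 b6←b5 b7←b6 b8←b0
Join-block Dom:
  b2: preds {b0,b1}: {b0} ∩ {b0,b1} = {b0}; idom=b0
  b3: preds {b1,b4}: {b0,b1} ∩ {b0,b1,b3,b4} = {b0,b1}; idom=b1
  b8: preds {b3,b5,b6}: {b0,b1,b3} ∩ {b0,b2,b5} ∩ {b0,b2,b5,b6} = {b0}; idom=b0

idom(b8) = b0

Answer: b0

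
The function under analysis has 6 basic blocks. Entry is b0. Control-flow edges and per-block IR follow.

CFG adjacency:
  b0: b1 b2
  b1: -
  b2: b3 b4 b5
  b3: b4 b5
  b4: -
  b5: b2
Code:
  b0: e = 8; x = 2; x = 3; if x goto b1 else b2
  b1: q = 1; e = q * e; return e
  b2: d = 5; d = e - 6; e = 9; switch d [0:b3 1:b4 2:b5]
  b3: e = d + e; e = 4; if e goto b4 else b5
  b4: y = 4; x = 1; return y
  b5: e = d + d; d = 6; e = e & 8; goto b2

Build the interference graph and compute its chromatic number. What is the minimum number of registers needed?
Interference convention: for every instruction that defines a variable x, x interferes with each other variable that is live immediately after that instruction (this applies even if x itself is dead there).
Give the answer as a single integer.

def/use:
  b0: def={e,x} ue=∅
  b1: def={e,q} ue={e}
  b2: def={d,e} ue={e}
  b3: def={e} ue={d,e}
  b4: def={x,y} ue=∅
  b5: def={d,e} ue={d}

Liveness:
  live b0: ∅→{e}
  live b1: {e}→∅
  live b2: {e}→{d,e}
  live b3: {d,e}→{d}
  live b4: ∅→∅
  live b5: {d}→{e}

Interference:
  d: {e}
  e: {d,q,x}
  q: {e}
  x: {e,y}
  y: {x}

Colouring:
  {d,e} pairwise interfere (2-clique) ⇒ χ ≥ 2
  assign d→R1 e→R0 q→R1 x→R1 y→R0 — no edge inside a register ⇒ χ ≤ 2
  χ = 2

Answer: 2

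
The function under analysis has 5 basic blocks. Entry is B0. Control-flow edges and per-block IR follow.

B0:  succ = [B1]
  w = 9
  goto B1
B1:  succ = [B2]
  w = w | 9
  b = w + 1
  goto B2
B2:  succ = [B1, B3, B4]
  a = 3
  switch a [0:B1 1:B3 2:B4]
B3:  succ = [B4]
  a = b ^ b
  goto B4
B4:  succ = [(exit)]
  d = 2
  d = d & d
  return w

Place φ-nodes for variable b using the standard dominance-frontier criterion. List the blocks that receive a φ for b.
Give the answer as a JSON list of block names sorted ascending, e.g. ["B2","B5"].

Answer: ["B1"]

Derivation:
idom tree: B1←B0 B2←B1 B3←B2 B4←B2
Dom∩ at merges:
  B1: preds {B0,B2}: {B0} ∩ {B0,B1,B2} = {B0}; idom=B0
  B4: preds {B2,B3}: {B0,B1,B2} ∩ {B0,B1,B2,B3} = {B0,B1,B2}; idom=B2

DF walk-up:
  join B1 pred B0: · stop@B0
  join B1 pred B2: B2→B1 stop@B0
  join B4 pred B2: · stop@B2
  join B4 pred B3: B3 stop@B2
  B0 → ∅
  B1 → {B1}
  B2 → {B1}
  B3 → {B4}
  B4 → ∅

φ for b: defs {B1}
  DF⁺ = {B1}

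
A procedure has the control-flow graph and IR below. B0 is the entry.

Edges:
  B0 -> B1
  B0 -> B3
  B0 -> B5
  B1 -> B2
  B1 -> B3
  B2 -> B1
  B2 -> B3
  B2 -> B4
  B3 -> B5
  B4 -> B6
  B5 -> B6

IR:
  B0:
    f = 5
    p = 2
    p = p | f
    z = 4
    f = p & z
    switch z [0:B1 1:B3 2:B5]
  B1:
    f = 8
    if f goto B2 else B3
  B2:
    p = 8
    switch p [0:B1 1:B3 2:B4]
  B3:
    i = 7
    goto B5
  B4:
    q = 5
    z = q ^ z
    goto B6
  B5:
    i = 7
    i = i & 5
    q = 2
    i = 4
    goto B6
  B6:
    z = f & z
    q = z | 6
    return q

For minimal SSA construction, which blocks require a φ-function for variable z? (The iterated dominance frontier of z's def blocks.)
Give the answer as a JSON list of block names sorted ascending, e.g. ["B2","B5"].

idom tree: B1←B0 B2←B1 B3←B0 B4←B2 B5←B0 B6←B0
Join-block Dom:
  B1: preds {B0,B2}: {B0} ∩ {B0,B1,B2} = {B0}; idom=B0
  B3: preds {B0,B1,B2}: {B0} ∩ {B0,B1} ∩ {B0,B1,B2} = {B0}; idom=B0
  B5: preds {B0,B3}: {B0} ∩ {B0,B3} = {B0}; idom=B0
  B6: preds {B4,B5}: {B0,B1,B2,B4} ∩ {B0,B5} = {B0}; idom=B0

DF derivation:
  join B1 pred B0: · stop@B0
  join B1 pred B2: B2→B1 stop@B0
  join B3 pred B0: · stop@B0
  join B3 pred B1: B1 stop@B0
  join B3 pred B2: B2→B1 stop@B0
  join B5 pred B0: · stop@B0
  join B5 pred B3: B3 stop@B0
  join B6 pred B4: B4→B2→B1 stop@B0
  join B6 pred B5: B5 stop@B0
  B0: DF=∅
  B1: DF={B1,B3,B6}
  B2: DF={B1,B3,B6}
  B3: DF={B5}
  B4: DF={B6}
  B5: DF={B6}
  B6: DF=∅

φ for z: defs {B0,B4,B6}
  DF⁺ = {B6}

Answer: ["B6"]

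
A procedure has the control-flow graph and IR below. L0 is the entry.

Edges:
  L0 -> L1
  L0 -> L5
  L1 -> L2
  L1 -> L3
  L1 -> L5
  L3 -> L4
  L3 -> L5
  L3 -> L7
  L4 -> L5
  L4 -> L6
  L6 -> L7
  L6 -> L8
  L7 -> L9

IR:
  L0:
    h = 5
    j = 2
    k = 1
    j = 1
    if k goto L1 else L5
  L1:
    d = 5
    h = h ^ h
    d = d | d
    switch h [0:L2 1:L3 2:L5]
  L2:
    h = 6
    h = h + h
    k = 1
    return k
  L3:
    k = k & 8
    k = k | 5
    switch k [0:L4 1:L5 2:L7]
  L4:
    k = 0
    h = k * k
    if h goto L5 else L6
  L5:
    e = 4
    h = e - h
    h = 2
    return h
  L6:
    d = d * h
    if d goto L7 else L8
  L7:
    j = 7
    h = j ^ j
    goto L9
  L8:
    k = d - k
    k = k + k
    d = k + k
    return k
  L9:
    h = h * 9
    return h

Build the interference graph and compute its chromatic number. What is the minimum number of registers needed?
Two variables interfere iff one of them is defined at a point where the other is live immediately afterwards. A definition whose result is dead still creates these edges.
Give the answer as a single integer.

def/use:
  L0: def={h,j,k} ue=∅
  L1: def={d,h} ue={h}
  L2: def={h,k} ue=∅
  L3: def={k} ue={k}
  L4: def={h,k} ue=∅
  L5: def={e,h} ue={h}
  L6: def={d} ue={d,h}
  L7: def={h,j} ue=∅
  L8: def={d,k} ue={d,k}
  L9: def={h} ue={h}

Backward fixpoint:
  live L0: ∅→{h,k}
  live L1: {h,k}→{d,h,k}
  live L2: ∅→∅
  live L3: {d,h,k}→{d,h}
  live L4: {d}→{d,h,k}
  live L5: {h}→∅
  live L6: {d,h,k}→{d,k}
  live L7: ∅→{h}
  live L8: {d,k}→∅
  live L9: {h}→∅

Interference:
  d: {h,k}
  e: {h}
  h: {d,e,j,k}
  j: {h,k}
  k: {d,h,j}

Registers:
  {d,h,k} pairwise interfere (3-clique) ⇒ χ ≥ 3
  3-colouring: R0={h}  R1={e,k}  R2={d,j}
  χ = 3

Answer: 3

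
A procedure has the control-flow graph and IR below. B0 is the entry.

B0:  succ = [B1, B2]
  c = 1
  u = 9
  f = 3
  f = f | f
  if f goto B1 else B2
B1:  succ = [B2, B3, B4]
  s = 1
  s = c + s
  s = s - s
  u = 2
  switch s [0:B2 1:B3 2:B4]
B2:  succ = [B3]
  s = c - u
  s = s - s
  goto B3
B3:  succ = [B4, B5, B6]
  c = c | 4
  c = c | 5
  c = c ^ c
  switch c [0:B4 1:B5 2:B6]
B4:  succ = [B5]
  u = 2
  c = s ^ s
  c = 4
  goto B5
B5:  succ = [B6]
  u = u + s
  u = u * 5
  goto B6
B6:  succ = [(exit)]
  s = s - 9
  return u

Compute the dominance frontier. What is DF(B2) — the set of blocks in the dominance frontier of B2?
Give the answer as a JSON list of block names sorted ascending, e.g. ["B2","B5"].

idom tree: B1←B0 B2←B0 B3←B0 B4←B0 B5←B0 B6←B0
Join-block Dom:
  B2: preds {B0,B1}: {B0} ∩ {B0,B1} = {B0}; idom=B0
  B3: preds {B1,B2}: {B0,B1} ∩ {B0,B2} = {B0}; idom=B0
  B4: preds {B1,B3}: {B0,B1} ∩ {B0,B3} = {B0}; idom=B0
  B5: preds {B3,B4}: {B0,B3} ∩ {B0,B4} = {B0}; idom=B0
  B6: preds {B3,B5}: {B0,B3} ∩ {B0,B5} = {B0}; idom=B0

Frontier:
  join B2 pred B0: · stop@B0
  join B2 pred B1: B1 stop@B0
  join B3 pred B1: B1 stop@B0
  join B3 pred B2: B2 stop@B0
  join B4 pred B1: B1 stop@B0
  join B4 pred B3: B3 stop@B0
  join B5 pred B3: B3 stop@B0
  join B5 pred B4: B4 stop@B0
  join B6 pred B3: B3 stop@B0
  join B6 pred B5: B5 stop@B0
  B0: DF=∅
  B1: DF={B2,B3,B4}
  B2: DF={B3}
  B3: DF={B4,B5,B6}
  B4: DF={B5}
  B5: DF={B6}
  B6: DF=∅

DF(B2) = ["B3"]

Answer: ["B3"]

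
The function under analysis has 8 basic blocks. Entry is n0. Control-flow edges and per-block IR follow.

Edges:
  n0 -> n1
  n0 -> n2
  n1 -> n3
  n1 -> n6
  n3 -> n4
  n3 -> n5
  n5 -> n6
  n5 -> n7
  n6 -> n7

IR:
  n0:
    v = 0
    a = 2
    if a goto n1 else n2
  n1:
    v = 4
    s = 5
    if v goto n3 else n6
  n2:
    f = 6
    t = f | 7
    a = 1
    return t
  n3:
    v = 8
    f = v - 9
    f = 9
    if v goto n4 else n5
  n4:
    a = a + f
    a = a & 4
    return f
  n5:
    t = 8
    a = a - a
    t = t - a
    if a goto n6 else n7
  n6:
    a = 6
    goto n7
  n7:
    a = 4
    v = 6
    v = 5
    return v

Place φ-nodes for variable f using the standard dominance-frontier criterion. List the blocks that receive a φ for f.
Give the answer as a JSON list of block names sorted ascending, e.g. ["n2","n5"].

Answer: ["n6", "n7"]

Analysis:
idom tree: n1←n0 n2←n0 n3←n1 n4←n3 n5←n3 n6←n1 n7←n1
Dom∩ at merges:
  n6: preds {n1,n5}: {n0,n1} ∩ {n0,n1,n3,n5} = {n0,n1}; idom=n1
  n7: preds {n5,n6}: {n0,n1,n3,n5} ∩ {n0,n1,n6} = {n0,n1}; idom=n1

DF derivation:
  join n6 pred n1: · stop@n1
  join n6 pred n5: n5→n3 stop@n1
  join n7 pred n5: n5→n3 stop@n1
  join n7 pred n6: n6 stop@n1
  n0 → ∅
  n1 → ∅
  n2 → ∅
  n3 → {n6,n7}
  n4 → ∅
  n5 → {n6,n7}
  n6 → {n7}
  n7 → ∅

φ for f: defs {n2,n3}
  DF⁺ = {n6,n7}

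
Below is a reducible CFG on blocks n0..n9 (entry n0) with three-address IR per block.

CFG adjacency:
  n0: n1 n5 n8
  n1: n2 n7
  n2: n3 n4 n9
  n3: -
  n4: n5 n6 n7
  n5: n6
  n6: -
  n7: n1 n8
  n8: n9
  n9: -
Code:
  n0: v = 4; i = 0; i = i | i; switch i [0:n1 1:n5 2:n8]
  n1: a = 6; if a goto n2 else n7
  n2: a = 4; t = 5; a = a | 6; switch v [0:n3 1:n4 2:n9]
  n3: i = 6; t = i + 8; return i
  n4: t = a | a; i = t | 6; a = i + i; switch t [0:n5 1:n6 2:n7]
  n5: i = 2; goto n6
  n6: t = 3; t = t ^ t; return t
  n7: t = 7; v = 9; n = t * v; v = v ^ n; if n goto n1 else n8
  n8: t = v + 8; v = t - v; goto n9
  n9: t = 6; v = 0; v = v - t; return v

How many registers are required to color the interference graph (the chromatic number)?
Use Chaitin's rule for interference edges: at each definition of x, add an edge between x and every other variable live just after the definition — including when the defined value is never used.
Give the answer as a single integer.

Answer: 3

Analysis:
Per-block:
  n0: def={i,v} ue=∅
  n1: def={a} ue=∅
  n2: def={a,t} ue={v}
  n3: def={i,t} ue=∅
  n4: def={a,i,t} ue={a}
  n5: def={i} ue=∅
  n6: def={t} ue=∅
  n7: def={n,t,v} ue=∅
  n8: def={t,v} ue={v}
  n9: def={t,v} ue=∅

Liveness:
  n0 li=∅ lo={v}
  n1 li={v} lo={v}
  n2 li={v} lo={a}
  n3 li=∅ lo=∅
  n4 li={a} lo=∅
  n5 li=∅ lo=∅
  n6 li=∅ lo=∅
  n7 li=∅ lo={v}
  n8 li={v} lo=∅
  n9 li=∅ lo=∅

Interfere edges:
  a — {t,v}
  i — {t,v}
  n — {v}
  t — {a,i,v}
  v — {a,i,n,t}

Colouring:
  clique {a,t,v} ⇒ need ≥ 3
  3-colouring: R0={v}  R1={n,t}  R2={a,i}
  χ = 3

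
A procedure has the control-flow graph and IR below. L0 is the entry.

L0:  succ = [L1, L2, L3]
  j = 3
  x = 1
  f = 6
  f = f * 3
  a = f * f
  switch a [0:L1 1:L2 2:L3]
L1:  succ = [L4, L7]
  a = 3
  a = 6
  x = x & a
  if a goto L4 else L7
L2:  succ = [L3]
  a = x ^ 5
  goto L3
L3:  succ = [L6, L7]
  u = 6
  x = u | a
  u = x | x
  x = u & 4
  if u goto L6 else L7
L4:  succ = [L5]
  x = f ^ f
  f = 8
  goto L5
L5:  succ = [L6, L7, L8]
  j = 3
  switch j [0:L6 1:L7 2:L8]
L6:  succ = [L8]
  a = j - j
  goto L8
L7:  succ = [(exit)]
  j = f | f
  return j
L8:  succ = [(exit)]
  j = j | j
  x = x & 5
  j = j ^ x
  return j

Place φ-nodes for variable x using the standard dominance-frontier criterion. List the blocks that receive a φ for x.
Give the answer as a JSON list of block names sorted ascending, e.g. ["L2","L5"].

idom tree: L1←L0 L2←L0 L3←L0 L4←L1 L5←L4 L6←L0 L7←L0 L8←L0
Dom at joins:
  L3: preds {L0,L2}: {L0} ∩ {L0,L2} = {L0}; idom=L0
  L6: preds {L3,L5}: {L0,L3} ∩ {L0,L1,L4,L5} = {L0}; idom=L0
  L7: preds {L1,L3,L5}: {L0,L1} ∩ {L0,L3} ∩ {L0,L1,L4,L5} = {L0}; idom=L0
  L8: preds {L5,L6}: {L0,L1,L4,L5} ∩ {L0,L6} = {L0}; idom=L0

DF derivation:
  L3←L0: walk · to L0
  L3←L2: walk L2 to L0
  L6←L3: walk L3 to L0
  L6←L5: walk L5→L4→L1 to L0
  L7←L1: walk L1 to L0
  L7←L3: walk L3 to L0
  L7←L5: walk L5→L4→L1 to L0
  L8←L5: walk L5→L4→L1 to L0
  L8←L6: walk L6 to L0
  DF(L0)=∅
  DF(L1)={L6,L7,L8}
  DF(L2)={L3}
  DF(L3)={L6,L7}
  DF(L4)={L6,L7,L8}
  DF(L5)={L6,L7,L8}
  DF(L6)={L8}
  DF(L7)=∅
  DF(L8)=∅

φ for x: defs {L0,L1,L3,L4,L8}
  DF⁺ = {L6,L7,L8}

Answer: ["L6", "L7", "L8"]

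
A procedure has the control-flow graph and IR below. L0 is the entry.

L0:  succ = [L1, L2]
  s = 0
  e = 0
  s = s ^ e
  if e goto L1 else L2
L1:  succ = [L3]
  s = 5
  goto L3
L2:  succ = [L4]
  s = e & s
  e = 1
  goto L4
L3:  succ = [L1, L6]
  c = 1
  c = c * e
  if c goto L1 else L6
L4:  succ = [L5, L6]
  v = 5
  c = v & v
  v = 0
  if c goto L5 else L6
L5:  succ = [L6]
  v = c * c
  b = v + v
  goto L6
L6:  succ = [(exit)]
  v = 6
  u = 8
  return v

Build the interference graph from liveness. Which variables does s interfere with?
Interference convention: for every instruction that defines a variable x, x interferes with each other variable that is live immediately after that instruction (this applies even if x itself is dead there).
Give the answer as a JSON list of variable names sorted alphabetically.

Per-block:
  L0: {e,s} / ∅
  L1: {s} / ∅
  L2: {e,s} / {e,s}
  L3: {c} / {e}
  L4: {c,v} / ∅
  L5: {b,v} / {c}
  L6: {u,v} / ∅

Liveness:
  live L0: ∅→{e,s}
  live L1: {e}→{e}
  live L2: {e,s}→∅
  live L3: {e}→{e}
  live L4: ∅→{c}
  live L5: {c}→∅
  live L6: ∅→∅

Conflict graph:
  b — ∅
  c — {e,v}
  e — {c,s}
  s — {e}
  u — {v}
  v — {c,u}

N(s) = ["e"]

Answer: ["e"]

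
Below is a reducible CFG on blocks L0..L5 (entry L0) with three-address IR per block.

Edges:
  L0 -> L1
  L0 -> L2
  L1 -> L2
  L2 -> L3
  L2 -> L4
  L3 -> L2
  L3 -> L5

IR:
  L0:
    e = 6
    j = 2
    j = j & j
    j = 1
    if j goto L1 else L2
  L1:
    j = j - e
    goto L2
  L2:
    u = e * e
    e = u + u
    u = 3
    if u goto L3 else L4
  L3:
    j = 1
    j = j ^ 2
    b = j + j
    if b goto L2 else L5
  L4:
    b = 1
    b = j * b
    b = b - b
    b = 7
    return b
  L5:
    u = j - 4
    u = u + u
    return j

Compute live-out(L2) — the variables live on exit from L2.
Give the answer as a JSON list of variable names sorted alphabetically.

Per-block:
  L0: {e,j} / ∅
  L1: {j} / {e,j}
  L2: {e,u} / {e}
  L3: {b,j} / ∅
  L4: {b} / {j}
  L5: {u} / {j}

Live sets:
  L0 li=∅ lo={e,j}
  L1 li={e,j} lo={e,j}
  L2 li={e,j} lo={e,j}
  L3 li={e} lo={e,j}
  L4 li={j} lo=∅
  L5 li={j} lo=∅

live-out(L2) = ["e", "j"]

Answer: ["e", "j"]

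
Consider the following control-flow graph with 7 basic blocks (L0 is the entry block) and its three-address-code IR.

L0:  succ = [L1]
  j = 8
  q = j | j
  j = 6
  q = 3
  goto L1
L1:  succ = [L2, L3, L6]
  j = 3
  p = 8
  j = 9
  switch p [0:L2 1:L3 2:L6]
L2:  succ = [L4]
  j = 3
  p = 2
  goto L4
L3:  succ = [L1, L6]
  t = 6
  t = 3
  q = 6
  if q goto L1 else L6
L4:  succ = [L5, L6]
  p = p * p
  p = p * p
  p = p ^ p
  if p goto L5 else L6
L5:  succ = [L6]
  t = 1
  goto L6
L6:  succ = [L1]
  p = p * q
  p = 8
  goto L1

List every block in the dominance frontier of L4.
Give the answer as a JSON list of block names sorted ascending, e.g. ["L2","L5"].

Answer: ["L6"]

Working:
idom tree: L1←L0 L2←L1 L3←L1 L4←L2 L5←L4 L6←L1
Dom∩ at merges:
  L1: preds {L0,L3,L6}: {L0} ∩ {L0,L1,L3} ∩ {L0,L1,L6} = {L0}; idom=L0
  L6: preds {L1,L3,L4,L5}: {L0,L1} ∩ {L0,L1,L3} ∩ {L0,L1,L2,L4} ∩ {L0,L1,L2,L4,L5} = {L0,L1}; idom=L1

Frontier:
  join L1 pred L0: · stop@L0
  join L1 pred L3: L3→L1 stop@L0
  join L1 pred L6: L6→L1 stop@L0
  join L6 pred L1: · stop@L1
  join L6 pred L3: L3 stop@L1
  join L6 pred L4: L4→L2 stop@L1
  join L6 pred L5: L5→L4→L2 stop@L1
  L0 → ∅
  L1 → {L1}
  L2 → {L6}
  L3 → {L1,L6}
  L4 → {L6}
  L5 → {L6}
  L6 → {L1}

DF(L4) = ["L6"]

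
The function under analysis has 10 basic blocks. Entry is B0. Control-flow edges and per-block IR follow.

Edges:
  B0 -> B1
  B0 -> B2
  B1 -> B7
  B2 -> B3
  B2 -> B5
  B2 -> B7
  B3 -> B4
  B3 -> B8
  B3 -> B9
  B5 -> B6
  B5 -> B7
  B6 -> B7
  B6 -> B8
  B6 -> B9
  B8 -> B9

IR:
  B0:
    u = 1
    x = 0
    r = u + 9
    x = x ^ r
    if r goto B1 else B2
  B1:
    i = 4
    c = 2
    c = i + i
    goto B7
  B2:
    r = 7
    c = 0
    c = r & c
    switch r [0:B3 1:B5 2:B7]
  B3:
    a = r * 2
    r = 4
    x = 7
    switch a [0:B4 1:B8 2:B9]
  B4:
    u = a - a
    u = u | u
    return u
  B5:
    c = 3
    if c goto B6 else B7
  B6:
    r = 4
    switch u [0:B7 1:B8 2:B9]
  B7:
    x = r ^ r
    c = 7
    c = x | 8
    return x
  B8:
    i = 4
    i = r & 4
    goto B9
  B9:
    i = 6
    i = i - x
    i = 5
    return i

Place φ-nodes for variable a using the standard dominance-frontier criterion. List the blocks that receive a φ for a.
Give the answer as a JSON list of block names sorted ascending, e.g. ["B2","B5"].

Answer: ["B8", "B9"]

Derivation:
idom tree: B1←B0 B2←B0 B3←B2 B4←B3 B5←B2 B6←B5 B7←B0 B8←B2 B9←B2
Dom at joins:
  B7: preds {B1,B2,B5,B6}: {B0,B1} ∩ {B0,B2} ∩ {B0,B2,B5} ∩ {B0,B2,B5,B6} = {B0}; idom=B0
  B8: preds {B3,B6}: {B0,B2,B3} ∩ {B0,B2,B5,B6} = {B0,B2}; idom=B2
  B9: preds {B3,B6,B8}: {B0,B2,B3} ∩ {B0,B2,B5,B6} ∩ {B0,B2,B8} = {B0,B2}; idom=B2

DF walk-up:
  B7←B1: walk B1 to B0
  B7←B2: walk B2 to B0
  B7←B5: walk B5→B2 to B0
  B7←B6: walk B6→B5→B2 to B0
  B8←B3: walk B3 to B2
  B8←B6: walk B6→B5 to B2
  B9←B3: walk B3 to B2
  B9←B6: walk B6→B5 to B2
  B9←B8: walk B8 to B2
  B0: DF=∅
  B1: DF={B7}
  B2: DF={B7}
  B3: DF={B8,B9}
  B4: DF=∅
  B5: DF={B7,B8,B9}
  B6: DF={B7,B8,B9}
  B7: DF=∅
  B8: DF={B9}
  B9: DF=∅

φ for a: defs {B3}
  DF⁺ = {B8,B9}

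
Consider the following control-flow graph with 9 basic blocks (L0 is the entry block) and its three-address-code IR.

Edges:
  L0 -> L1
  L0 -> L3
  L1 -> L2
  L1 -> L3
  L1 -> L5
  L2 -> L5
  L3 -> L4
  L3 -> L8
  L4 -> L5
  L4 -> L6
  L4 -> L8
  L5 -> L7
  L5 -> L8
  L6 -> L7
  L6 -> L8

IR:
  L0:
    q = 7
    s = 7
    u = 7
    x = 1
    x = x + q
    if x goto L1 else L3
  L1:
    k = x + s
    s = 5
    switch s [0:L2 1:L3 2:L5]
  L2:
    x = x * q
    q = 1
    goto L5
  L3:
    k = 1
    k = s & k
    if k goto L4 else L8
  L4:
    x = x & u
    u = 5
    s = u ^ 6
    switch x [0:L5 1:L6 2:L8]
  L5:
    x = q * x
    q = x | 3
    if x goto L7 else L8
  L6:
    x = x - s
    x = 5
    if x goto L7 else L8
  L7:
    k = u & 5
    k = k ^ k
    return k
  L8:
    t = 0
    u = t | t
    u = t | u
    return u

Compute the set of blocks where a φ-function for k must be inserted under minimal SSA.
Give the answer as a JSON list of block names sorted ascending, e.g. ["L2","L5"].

idom tree: L1←L0 L2←L1 L3←L0 L4←L3 L5←L0 L6←L4 L7←L0 L8←L0
Dom at joins:
  L3: preds {L0,L1}: {L0} ∩ {L0,L1} = {L0}; idom=L0
  L5: preds {L1,L2,L4}: {L0,L1} ∩ {L0,L1,L2} ∩ {L0,L3,L4} = {L0}; idom=L0
  L7: preds {L5,L6}: {L0,L5} ∩ {L0,L3,L4,L6} = {L0}; idom=L0
  L8: preds {L3,L4,L5,L6}: {L0,L3} ∩ {L0,L3,L4} ∩ {L0,L5} ∩ {L0,L3,L4,L6} = {L0}; idom=L0

DF derivation:
  join L3 pred L0: · stop@L0
  join L3 pred L1: L1 stop@L0
  join L5 pred L1: L1 stop@L0
  join L5 pred L2: L2→L1 stop@L0
  join L5 pred L4: L4→L3 stop@L0
  join L7 pred L5: L5 stop@L0
  join L7 pred L6: L6→L4→L3 stop@L0
  join L8 pred L3: L3 stop@L0
  join L8 pred L4: L4→L3 stop@L0
  join L8 pred L5: L5 stop@L0
  join L8 pred L6: L6→L4→L3 stop@L0
  L0 → ∅
  L1 → {L3,L5}
  L2 → {L5}
  L3 → {L5,L7,L8}
  L4 → {L5,L7,L8}
  L5 → {L7,L8}
  L6 → {L7,L8}
  L7 → ∅
  L8 → ∅

φ for k: defs {L1,L3,L7}
  DF⁺ = {L3,L5,L7,L8}

Answer: ["L3", "L5", "L7", "L8"]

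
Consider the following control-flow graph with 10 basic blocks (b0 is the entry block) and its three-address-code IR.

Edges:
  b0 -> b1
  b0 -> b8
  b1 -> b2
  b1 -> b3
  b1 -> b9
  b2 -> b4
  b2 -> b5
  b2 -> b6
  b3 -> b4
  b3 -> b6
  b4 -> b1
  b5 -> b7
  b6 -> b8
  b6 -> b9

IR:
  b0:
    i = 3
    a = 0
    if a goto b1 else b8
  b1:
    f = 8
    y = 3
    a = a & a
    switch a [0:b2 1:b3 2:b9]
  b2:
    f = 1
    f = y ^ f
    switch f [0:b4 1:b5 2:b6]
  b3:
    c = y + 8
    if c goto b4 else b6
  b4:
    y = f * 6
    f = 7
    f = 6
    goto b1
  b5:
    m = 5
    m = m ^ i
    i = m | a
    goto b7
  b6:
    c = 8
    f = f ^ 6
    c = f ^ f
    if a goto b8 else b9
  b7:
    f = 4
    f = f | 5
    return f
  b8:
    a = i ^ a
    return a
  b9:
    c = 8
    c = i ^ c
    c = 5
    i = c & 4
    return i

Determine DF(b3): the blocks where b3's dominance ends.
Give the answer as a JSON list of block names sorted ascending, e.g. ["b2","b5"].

Answer: ["b4", "b6"]

Derivation:
idom tree: b1←b0 b2←b1 b3←b1 b4←b1 b5←b2 b6←b1 b7←b5 b8←b0 b9←b1
Join-block Dom:
  b1: preds {b0,b4}: {b0} ∩ {b0,b1,b4} = {b0}; idom=b0
  b4: preds {b2,b3}: {b0,b1,b2} ∩ {b0,b1,b3} = {b0,b1}; idom=b1
  b6: preds {b2,b3}: {b0,b1,b2} ∩ {b0,b1,b3} = {b0,b1}; idom=b1
  b8: preds {b0,b6}: {b0} ∩ {b0,b1,b6} = {b0}; idom=b0
  b9: preds {b1,b6}: {b0,b1} ∩ {b0,b1,b6} = {b0,b1}; idom=b1

DF derivation:
  b1←b0: walk · to b0
  b1←b4: walk b4→b1 to b0
  b4←b2: walk b2 to b1
  b4←b3: walk b3 to b1
  b6←b2: walk b2 to b1
  b6←b3: walk b3 to b1
  b8←b0: walk · to b0
  b8←b6: walk b6→b1 to b0
  b9←b1: walk · to b1
  b9←b6: walk b6 to b1
  b0 → ∅
  b1 → {b1,b8}
  b2 → {b4,b6}
  b3 → {b4,b6}
  b4 → {b1}
  b5 → ∅
  b6 → {b8,b9}
  b7 → ∅
  b8 → ∅
  b9 → ∅

DF(b3) = ["b4", "b6"]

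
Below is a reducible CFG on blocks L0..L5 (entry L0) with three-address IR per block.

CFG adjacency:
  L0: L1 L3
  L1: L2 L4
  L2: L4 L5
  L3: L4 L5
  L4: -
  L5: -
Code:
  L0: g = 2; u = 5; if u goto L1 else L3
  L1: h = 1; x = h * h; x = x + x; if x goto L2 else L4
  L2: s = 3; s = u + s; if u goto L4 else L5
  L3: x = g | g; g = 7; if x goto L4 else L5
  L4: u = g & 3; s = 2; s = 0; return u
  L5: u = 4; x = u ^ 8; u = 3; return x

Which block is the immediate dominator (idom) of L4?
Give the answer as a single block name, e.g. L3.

Answer: L0

Working:
idom tree: L1←L0 L2←L1 L3←L0 L4←L0 L5←L0
Join-block Dom:
  L4: preds {L1,L2,L3}: {L0,L1} ∩ {L0,L1,L2} ∩ {L0,L3} = {L0}; idom=L0
  L5: preds {L2,L3}: {L0,L1,L2} ∩ {L0,L3} = {L0}; idom=L0

idom(L4) = L0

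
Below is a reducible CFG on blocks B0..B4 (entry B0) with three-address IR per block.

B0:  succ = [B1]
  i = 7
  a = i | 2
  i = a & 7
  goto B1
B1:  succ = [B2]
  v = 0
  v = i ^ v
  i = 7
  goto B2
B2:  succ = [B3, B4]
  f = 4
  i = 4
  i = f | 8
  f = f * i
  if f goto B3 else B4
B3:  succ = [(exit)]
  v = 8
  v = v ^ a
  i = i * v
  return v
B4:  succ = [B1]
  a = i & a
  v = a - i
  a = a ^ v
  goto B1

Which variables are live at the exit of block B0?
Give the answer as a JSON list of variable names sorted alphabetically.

Per-block:
  B0 def {a,i} use ∅
  B1 def {i,v} use {i}
  B2 def {f,i} use ∅
  B3 def {i,v} use {a,i}
  B4 def {a,v} use {a,i}

Live sets:
  B0: in=∅ out={a,i}
  B1: in={a,i} out={a}
  B2: in={a} out={a,i}
  B3: in={a,i} out=∅
  B4: in={a,i} out={a,i}

live-out(B0) = ["a", "i"]

Answer: ["a", "i"]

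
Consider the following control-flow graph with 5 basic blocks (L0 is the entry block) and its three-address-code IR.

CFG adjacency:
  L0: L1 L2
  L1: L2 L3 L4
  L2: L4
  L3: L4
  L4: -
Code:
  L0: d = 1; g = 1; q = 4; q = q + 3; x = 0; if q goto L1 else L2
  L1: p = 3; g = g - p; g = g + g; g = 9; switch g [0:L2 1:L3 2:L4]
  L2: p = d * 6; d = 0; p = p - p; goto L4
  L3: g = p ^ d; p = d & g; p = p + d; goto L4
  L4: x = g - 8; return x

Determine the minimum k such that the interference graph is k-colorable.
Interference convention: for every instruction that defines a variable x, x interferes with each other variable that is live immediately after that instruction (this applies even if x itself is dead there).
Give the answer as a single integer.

Per-block:
  L0: {d,g,q,x} / ∅
  L1: {g,p} / {g}
  L2: {d,p} / {d}
  L3: {g,p} / {d,p}
  L4: {x} / {g}

Live sets:
  L0: in=∅ out={d,g}
  L1: in={d,g} out={d,g,p}
  L2: in={d,g} out={g}
  L3: in={d,p} out={g}
  L4: in={g} out=∅

Interfere edges:
  d: {g,p,q,x}
  g: {d,p,q,x}
  p: {d,g}
  q: {d,g,x}
  x: {d,g,q}

Registers:
  clique {d,g,q,x} ⇒ need ≥ 4
  assign d→R0 g→R1 p→R2 q→R2 x→R3 — no edge inside a register ⇒ χ ≤ 4
  χ = 4

Answer: 4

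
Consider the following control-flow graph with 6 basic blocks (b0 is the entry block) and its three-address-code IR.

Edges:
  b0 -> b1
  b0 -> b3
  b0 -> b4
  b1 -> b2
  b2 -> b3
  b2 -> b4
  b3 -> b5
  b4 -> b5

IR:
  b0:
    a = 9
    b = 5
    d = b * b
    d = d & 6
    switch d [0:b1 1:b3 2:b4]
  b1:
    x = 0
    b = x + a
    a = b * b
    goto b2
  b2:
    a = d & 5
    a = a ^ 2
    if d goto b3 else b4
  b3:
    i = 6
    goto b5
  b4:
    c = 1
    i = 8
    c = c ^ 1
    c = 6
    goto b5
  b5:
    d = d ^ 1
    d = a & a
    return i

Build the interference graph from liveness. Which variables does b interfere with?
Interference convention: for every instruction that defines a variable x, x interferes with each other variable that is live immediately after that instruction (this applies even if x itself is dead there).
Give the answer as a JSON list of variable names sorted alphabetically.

Answer: ["a", "d"]

Derivation:
Per-block:
  b0: {a,b,d} / ∅
  b1: {a,b,x} / {a}
  b2: {a} / {d}
  b3: {i} / ∅
  b4: {c,i} / ∅
  b5: {d} / {a,d,i}

Live sets:
  b0 li=∅ lo={a,d}
  b1 li={a,d} lo={d}
  b2 li={d} lo={a,d}
  b3 li={a,d} lo={a,d,i}
  b4 li={a,d} lo={a,d,i}
  b5 li={a,d,i} lo=∅

Conflict graph:
  a — {b,c,d,i,x}
  b — {a,d}
  c — {a,d,i}
  d — {a,b,c,i,x}
  i — {a,c,d}
  x — {a,d}

N(b) = ["a", "d"]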